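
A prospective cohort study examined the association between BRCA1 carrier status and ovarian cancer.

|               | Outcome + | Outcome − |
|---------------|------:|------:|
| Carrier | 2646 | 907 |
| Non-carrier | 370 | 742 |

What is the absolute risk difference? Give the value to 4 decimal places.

0.4120

Cells: a = 2646, b = 907, c = 370, d = 742.
Risk in exposed = 2646/3553 = 0.744723; risk in unexposed = 370/1112 = 0.332734.
Risk difference = 0.744723 − 0.332734 = 0.411989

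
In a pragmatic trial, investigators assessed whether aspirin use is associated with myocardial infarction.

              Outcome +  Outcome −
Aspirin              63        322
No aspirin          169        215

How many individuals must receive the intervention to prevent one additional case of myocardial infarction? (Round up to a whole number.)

Risk in treated group = 63/385 = 0.16364; risk in control = 169/384 = 0.44010.
Absolute risk reduction = 0.44010 − 0.16364 = 0.27647
NNT = 1 / ARR = 1 / 0.27647 = 3.617 → round up → 4

4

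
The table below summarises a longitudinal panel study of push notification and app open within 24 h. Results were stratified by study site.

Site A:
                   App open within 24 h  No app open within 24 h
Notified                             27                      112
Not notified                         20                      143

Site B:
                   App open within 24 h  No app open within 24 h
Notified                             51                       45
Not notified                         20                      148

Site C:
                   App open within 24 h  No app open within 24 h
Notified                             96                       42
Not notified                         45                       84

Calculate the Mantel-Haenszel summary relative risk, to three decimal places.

RR_MH = Σ(aᵢ·n₀ᵢ/nᵢ) / Σ(cᵢ·n₁ᵢ/nᵢ), with n₁ᵢ = aᵢ+bᵢ (exposed), n₀ᵢ = cᵢ+dᵢ (unexposed), nᵢ = n₁ᵢ+n₀ᵢ.
Stratum 1 (Site A): n₁ = 139, n₀ = 163, n = 302; a·n₀/n = 27·163/302 = 14.5728; c·n₁/n = 20·139/302 = 9.2053
Stratum 2 (Site B): n₁ = 96, n₀ = 168, n = 264; a·n₀/n = 51·168/264 = 32.4545; c·n₁/n = 20·96/264 = 7.2727
Stratum 3 (Site C): n₁ = 138, n₀ = 129, n = 267; a·n₀/n = 96·129/267 = 46.3820; c·n₁/n = 45·138/267 = 23.2584
RR_MH = (14.5728 + 32.4545 + 46.3820) / (9.2053 + 7.2727 + 23.2584) = 93.4094 / 39.7365 = 2.35072

2.351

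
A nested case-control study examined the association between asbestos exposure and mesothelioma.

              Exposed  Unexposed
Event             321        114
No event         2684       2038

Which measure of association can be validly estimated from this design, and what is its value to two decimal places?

2.14

Reading the table with exposure as columns: a = 321 (Exposed, case), b = 2684 (Exposed, non-case), c = 114 (Unexposed, case), d = 2038.
This is a nested case-control study: participants were sampled on outcome status, so risks in the source population cannot be estimated directly — relative risk is not valid here. The odds ratio is the appropriate measure.
OR = (a·d)/(b·c) = (321 × 2038) / (2684 × 114) = 654198 / 305976 = 2.13807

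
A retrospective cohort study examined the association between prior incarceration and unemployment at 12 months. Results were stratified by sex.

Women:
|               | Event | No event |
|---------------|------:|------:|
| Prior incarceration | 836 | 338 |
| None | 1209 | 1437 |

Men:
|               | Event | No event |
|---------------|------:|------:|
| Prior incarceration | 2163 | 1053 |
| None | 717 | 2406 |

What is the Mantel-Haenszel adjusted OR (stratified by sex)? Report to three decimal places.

OR_MH = Σ(aᵢdᵢ/nᵢ) / Σ(bᵢcᵢ/nᵢ), where nᵢ is the stratum total.
Stratum 1 (Women): n = 3820; a·d/n = 836·1437/3820 = 314.4848; b·c/n = 338·1209/3820 = 106.9743
Stratum 2 (Men): n = 6339; a·d/n = 2163·2406/6339 = 820.9778; b·c/n = 1053·717/6339 = 119.1041
OR_MH = (314.4848 + 820.9778) / (106.9743 + 119.1041) = 1135.4626 / 226.0785 = 5.02243

5.022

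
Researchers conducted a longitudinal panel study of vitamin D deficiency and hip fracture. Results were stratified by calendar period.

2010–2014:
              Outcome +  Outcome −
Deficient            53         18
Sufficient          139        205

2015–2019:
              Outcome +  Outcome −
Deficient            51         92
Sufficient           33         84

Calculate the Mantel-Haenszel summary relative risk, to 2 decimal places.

1.60

RR_MH = Σ(aᵢ·n₀ᵢ/nᵢ) / Σ(cᵢ·n₁ᵢ/nᵢ), with n₁ᵢ = aᵢ+bᵢ (exposed), n₀ᵢ = cᵢ+dᵢ (unexposed), nᵢ = n₁ᵢ+n₀ᵢ.
Stratum 1 (2010–2014): n₁ = 71, n₀ = 344, n = 415; a·n₀/n = 53·344/415 = 43.9325; c·n₁/n = 139·71/415 = 23.7807
Stratum 2 (2015–2019): n₁ = 143, n₀ = 117, n = 260; a·n₀/n = 51·117/260 = 22.9500; c·n₁/n = 33·143/260 = 18.1500
RR_MH = (43.9325 + 22.9500) / (23.7807 + 18.1500) = 66.8825 / 41.9307 = 1.59507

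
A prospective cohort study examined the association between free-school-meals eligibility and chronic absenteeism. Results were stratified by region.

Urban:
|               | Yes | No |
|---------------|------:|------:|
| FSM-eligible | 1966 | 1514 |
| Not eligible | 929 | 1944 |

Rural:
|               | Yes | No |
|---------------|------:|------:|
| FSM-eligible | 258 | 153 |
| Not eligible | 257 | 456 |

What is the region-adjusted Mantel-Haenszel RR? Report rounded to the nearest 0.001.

1.746

RR_MH = Σ(aᵢ·n₀ᵢ/nᵢ) / Σ(cᵢ·n₁ᵢ/nᵢ), with n₁ᵢ = aᵢ+bᵢ (exposed), n₀ᵢ = cᵢ+dᵢ (unexposed), nᵢ = n₁ᵢ+n₀ᵢ.
Stratum 1 (Urban): n₁ = 3480, n₀ = 2873, n = 6353; a·n₀/n = 1966·2873/6353 = 889.0789; c·n₁/n = 929·3480/6353 = 508.8808
Stratum 2 (Rural): n₁ = 411, n₀ = 713, n = 1124; a·n₀/n = 258·713/1124 = 163.6601; c·n₁/n = 257·411/1124 = 93.9742
RR_MH = (889.0789 + 163.6601) / (508.8808 + 93.9742) = 1052.7390 / 602.8550 = 1.74626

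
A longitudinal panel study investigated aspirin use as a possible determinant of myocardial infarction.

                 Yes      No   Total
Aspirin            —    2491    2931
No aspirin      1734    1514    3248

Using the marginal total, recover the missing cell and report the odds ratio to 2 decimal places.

0.15

The missing cell is in the exposed row: 2931 − 2491 = 440.
So a = 440, b = 2491, c = 1734, d = 1514.
OR = (a·d)/(b·c) = (440 × 1514) / (2491 × 1734) = 666160 / 4319394 = 0.15423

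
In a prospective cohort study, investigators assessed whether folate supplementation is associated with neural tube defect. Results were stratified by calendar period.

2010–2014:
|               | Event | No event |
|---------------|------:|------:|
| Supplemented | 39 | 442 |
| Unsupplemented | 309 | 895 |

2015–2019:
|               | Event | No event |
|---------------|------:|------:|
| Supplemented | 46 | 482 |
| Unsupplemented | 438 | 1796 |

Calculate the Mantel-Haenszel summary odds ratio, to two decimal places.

0.32

OR_MH = Σ(aᵢdᵢ/nᵢ) / Σ(bᵢcᵢ/nᵢ), where nᵢ is the stratum total.
Stratum 1 (2010–2014): n = 1685; a·d/n = 39·895/1685 = 20.7151; b·c/n = 442·309/1685 = 81.0552
Stratum 2 (2015–2019): n = 2762; a·d/n = 46·1796/2762 = 29.9117; b·c/n = 482·438/2762 = 76.4359
OR_MH = (20.7151 + 29.9117) / (81.0552 + 76.4359) = 50.6268 / 157.4911 = 0.32146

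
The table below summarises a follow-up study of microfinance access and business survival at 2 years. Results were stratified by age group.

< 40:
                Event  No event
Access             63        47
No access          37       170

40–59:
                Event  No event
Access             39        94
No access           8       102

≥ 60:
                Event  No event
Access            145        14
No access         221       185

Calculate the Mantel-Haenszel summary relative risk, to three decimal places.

2.052

RR_MH = Σ(aᵢ·n₀ᵢ/nᵢ) / Σ(cᵢ·n₁ᵢ/nᵢ), with n₁ᵢ = aᵢ+bᵢ (exposed), n₀ᵢ = cᵢ+dᵢ (unexposed), nᵢ = n₁ᵢ+n₀ᵢ.
Stratum 1 (< 40): n₁ = 110, n₀ = 207, n = 317; a·n₀/n = 63·207/317 = 41.1388; c·n₁/n = 37·110/317 = 12.8391
Stratum 2 (40–59): n₁ = 133, n₀ = 110, n = 243; a·n₀/n = 39·110/243 = 17.6543; c·n₁/n = 8·133/243 = 4.3786
Stratum 3 (≥ 60): n₁ = 159, n₀ = 406, n = 565; a·n₀/n = 145·406/565 = 104.1947; c·n₁/n = 221·159/565 = 62.1929
RR_MH = (41.1388 + 17.6543 + 104.1947) / (12.8391 + 4.3786 + 62.1929) = 162.9878 / 79.4106 = 2.05247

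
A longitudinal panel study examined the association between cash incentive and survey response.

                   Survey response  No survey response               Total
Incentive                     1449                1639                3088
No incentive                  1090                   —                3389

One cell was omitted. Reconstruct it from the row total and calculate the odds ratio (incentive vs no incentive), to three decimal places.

1.865

The missing cell is in the unexposed row: 3389 − 1090 = 2299.
So a = 1449, b = 1639, c = 1090, d = 2299.
OR = (a·d)/(b·c) = (1449 × 2299) / (1639 × 1090) = 3331251 / 1786510 = 1.86467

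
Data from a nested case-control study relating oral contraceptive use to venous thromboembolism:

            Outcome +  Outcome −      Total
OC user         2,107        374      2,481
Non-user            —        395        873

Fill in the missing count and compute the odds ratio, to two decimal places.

4.66

The missing cell is in the unexposed row: 873 − 395 = 478.
So a = 2107, b = 374, c = 478, d = 395.
OR = (a·d)/(b·c) = (2107 × 395) / (374 × 478) = 832265 / 178772 = 4.65545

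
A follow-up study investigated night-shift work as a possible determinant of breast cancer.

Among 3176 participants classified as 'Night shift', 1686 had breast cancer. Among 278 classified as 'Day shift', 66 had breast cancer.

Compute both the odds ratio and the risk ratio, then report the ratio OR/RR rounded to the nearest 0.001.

From the description: a = 1686, b = 1490, c = 66, d = 212.
OR = (1686·212)/(1490·66) = 357432/98340 = 3.63466
Risk in exposed = 1686/3176 = 0.53086; risk in unexposed = 66/278 = 0.23741; RR = 2.23603
OR/RR = 3.63466 / 2.23603 = 1.62549
The outcome is not rare, so the OR lies further from 1 than the RR.

1.625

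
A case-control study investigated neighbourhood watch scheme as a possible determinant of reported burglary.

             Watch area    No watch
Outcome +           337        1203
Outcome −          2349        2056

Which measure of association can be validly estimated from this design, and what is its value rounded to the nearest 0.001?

Reading the table with exposure as columns: a = 337 (Watch area, case), b = 2349 (Watch area, non-case), c = 1203 (No watch, case), d = 2056.
This is a case-control study: participants were sampled on outcome status, so risks in the source population cannot be estimated directly — relative risk is not valid here. The odds ratio is the appropriate measure.
OR = (a·d)/(b·c) = (337 × 2056) / (2349 × 1203) = 692872 / 2825847 = 0.24519

0.245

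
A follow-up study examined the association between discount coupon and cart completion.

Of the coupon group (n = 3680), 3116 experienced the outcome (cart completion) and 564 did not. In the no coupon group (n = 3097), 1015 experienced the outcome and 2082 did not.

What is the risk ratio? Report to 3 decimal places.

From the description: a = 3116, b = 564, c = 1015, d = 2082.
Risk in exposed = 3116/3680 = 0.84674; risk in unexposed = 1015/3097 = 0.32774.
RR = 0.84674 / 0.32774 = 2.58360
The risk among the exposed is 2.58 times that among the unexposed.

2.584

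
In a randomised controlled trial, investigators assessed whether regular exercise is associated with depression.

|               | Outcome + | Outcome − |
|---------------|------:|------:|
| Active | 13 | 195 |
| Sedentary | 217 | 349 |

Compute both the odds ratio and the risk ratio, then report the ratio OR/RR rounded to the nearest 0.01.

0.66

Cells: a = 13, b = 195, c = 217, d = 349.
OR = (13·349)/(195·217) = 4537/42315 = 0.10722
Risk in exposed = 13/208 = 0.06250; risk in unexposed = 217/566 = 0.38339; RR = 0.16302
OR/RR = 0.10722 / 0.16302 = 0.65771
The outcome is not rare, so the OR lies further from 1 than the RR.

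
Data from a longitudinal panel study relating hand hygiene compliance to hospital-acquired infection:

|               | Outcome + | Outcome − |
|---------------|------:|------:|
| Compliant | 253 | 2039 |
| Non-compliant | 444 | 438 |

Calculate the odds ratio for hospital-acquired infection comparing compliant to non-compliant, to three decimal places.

0.122

Cells: a = 253, b = 2039, c = 444, d = 438.
OR = (a·d)/(b·c) = (253 × 438) / (2039 × 444) = 110814 / 905316 = 0.12240
Exposure is associated with lower odds of hospital-acquired infection (OR = 0.12 < 1).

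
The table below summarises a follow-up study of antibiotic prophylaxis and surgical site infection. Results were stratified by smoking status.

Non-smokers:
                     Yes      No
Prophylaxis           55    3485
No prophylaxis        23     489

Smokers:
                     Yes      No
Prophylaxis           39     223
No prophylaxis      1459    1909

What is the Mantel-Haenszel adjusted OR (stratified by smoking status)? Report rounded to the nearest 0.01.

0.25

OR_MH = Σ(aᵢdᵢ/nᵢ) / Σ(bᵢcᵢ/nᵢ), where nᵢ is the stratum total.
Stratum 1 (Non-smokers): n = 4052; a·d/n = 55·489/4052 = 6.6375; b·c/n = 3485·23/4052 = 19.7816
Stratum 2 (Smokers): n = 3630; a·d/n = 39·1909/3630 = 20.5099; b·c/n = 223·1459/3630 = 89.6300
OR_MH = (6.6375 + 20.5099) / (19.7816 + 89.6300) = 27.1474 / 109.4116 = 0.24812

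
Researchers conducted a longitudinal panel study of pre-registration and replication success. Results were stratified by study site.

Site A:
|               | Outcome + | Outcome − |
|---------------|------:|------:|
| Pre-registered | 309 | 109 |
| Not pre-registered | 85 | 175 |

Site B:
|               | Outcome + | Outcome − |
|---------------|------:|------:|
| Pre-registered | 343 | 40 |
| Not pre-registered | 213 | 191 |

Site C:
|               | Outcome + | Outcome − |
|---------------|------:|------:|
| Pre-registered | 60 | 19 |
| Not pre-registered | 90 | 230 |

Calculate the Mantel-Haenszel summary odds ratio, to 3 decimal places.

6.866

OR_MH = Σ(aᵢdᵢ/nᵢ) / Σ(bᵢcᵢ/nᵢ), where nᵢ is the stratum total.
Stratum 1 (Site A): n = 678; a·d/n = 309·175/678 = 79.7566; b·c/n = 109·85/678 = 13.6652
Stratum 2 (Site B): n = 787; a·d/n = 343·191/787 = 83.2440; b·c/n = 40·213/787 = 10.8259
Stratum 3 (Site C): n = 399; a·d/n = 60·230/399 = 34.5865; b·c/n = 19·90/399 = 4.2857
OR_MH = (79.7566 + 83.2440 + 34.5865) / (13.6652 + 10.8259 + 4.2857) = 197.5871 / 28.7768 = 6.86619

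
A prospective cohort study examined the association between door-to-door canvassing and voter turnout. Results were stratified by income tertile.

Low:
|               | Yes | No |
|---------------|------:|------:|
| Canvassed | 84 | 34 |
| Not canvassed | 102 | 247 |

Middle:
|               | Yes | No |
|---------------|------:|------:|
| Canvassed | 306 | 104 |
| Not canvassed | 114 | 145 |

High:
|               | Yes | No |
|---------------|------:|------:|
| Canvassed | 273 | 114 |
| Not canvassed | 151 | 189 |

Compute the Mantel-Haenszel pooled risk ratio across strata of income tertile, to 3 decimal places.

1.755

RR_MH = Σ(aᵢ·n₀ᵢ/nᵢ) / Σ(cᵢ·n₁ᵢ/nᵢ), with n₁ᵢ = aᵢ+bᵢ (exposed), n₀ᵢ = cᵢ+dᵢ (unexposed), nᵢ = n₁ᵢ+n₀ᵢ.
Stratum 1 (Low): n₁ = 118, n₀ = 349, n = 467; a·n₀/n = 84·349/467 = 62.7752; c·n₁/n = 102·118/467 = 25.7730
Stratum 2 (Middle): n₁ = 410, n₀ = 259, n = 669; a·n₀/n = 306·259/669 = 118.4664; c·n₁/n = 114·410/669 = 69.8655
Stratum 3 (High): n₁ = 387, n₀ = 340, n = 727; a·n₀/n = 273·340/727 = 127.6754; c·n₁/n = 151·387/727 = 80.3810
RR_MH = (62.7752 + 118.4664 + 127.6754) / (25.7730 + 69.8655 + 80.3810) = 308.9169 / 176.0195 = 1.75502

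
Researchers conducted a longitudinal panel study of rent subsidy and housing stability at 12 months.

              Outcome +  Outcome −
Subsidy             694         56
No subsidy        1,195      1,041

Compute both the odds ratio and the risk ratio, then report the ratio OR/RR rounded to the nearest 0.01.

Cells: a = 694, b = 56, c = 1195, d = 1041.
OR = (694·1041)/(56·1195) = 722454/66920 = 10.79579
Risk in exposed = 694/750 = 0.92533; risk in unexposed = 1195/2236 = 0.53444; RR = 1.73142
OR/RR = 10.79579 / 1.73142 = 6.23523
The outcome is not rare, so the OR lies further from 1 than the RR.

6.24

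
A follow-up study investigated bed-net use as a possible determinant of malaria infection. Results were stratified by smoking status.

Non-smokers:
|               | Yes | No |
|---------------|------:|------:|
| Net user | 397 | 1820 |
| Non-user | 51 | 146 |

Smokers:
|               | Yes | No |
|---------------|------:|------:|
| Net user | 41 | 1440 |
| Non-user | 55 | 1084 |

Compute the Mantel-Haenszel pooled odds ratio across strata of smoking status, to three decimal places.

0.597

OR_MH = Σ(aᵢdᵢ/nᵢ) / Σ(bᵢcᵢ/nᵢ), where nᵢ is the stratum total.
Stratum 1 (Non-smokers): n = 2414; a·d/n = 397·146/2414 = 24.0108; b·c/n = 1820·51/2414 = 38.4507
Stratum 2 (Smokers): n = 2620; a·d/n = 41·1084/2620 = 16.9634; b·c/n = 1440·55/2620 = 30.2290
OR_MH = (24.0108 + 16.9634) / (38.4507 + 30.2290) = 40.9741 / 68.6797 = 0.59660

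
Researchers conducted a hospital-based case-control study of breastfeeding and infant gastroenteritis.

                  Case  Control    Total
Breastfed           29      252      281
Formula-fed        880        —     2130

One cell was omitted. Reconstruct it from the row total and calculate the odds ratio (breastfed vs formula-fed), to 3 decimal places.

0.163

The missing cell is in the unexposed row: 2130 − 880 = 1250.
So a = 29, b = 252, c = 880, d = 1250.
OR = (a·d)/(b·c) = (29 × 1250) / (252 × 880) = 36250 / 221760 = 0.16347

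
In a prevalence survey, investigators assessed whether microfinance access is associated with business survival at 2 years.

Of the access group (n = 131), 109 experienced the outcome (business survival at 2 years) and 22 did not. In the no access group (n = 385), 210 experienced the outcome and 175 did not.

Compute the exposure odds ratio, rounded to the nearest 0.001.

4.129

From the description: a = 109, b = 22, c = 210, d = 175.
OR = (a·d)/(b·c) = (109 × 175) / (22 × 210) = 19075 / 4620 = 4.12879
The odds of business survival at 2 years are about 4.13 times as high in the access group.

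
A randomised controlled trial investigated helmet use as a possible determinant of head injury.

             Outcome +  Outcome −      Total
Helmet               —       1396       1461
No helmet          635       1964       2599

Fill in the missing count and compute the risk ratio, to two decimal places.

0.18

The missing cell is in the exposed row: 1461 − 1396 = 65.
So a = 65, b = 1396, c = 635, d = 1964.
RR = [a/(a+b)] / [c/(c+d)] = (65/1461) / (635/2599) = 0.04449/0.24432 = 0.18209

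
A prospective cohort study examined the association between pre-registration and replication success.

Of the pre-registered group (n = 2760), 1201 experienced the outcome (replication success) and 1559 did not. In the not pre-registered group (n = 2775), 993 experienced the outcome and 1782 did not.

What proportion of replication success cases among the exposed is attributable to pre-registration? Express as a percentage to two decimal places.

17.77

From the description: a = 1201, b = 1559, c = 993, d = 1782.
Risk in exposed = 1201/2760 = 0.43514; risk in unexposed = 993/2775 = 0.35784.
RR = 0.43514/0.35784 = 1.21604
AR% = (RR − 1)/RR × 100 = (1.21604 − 1)/1.21604 × 100 = 17.7658%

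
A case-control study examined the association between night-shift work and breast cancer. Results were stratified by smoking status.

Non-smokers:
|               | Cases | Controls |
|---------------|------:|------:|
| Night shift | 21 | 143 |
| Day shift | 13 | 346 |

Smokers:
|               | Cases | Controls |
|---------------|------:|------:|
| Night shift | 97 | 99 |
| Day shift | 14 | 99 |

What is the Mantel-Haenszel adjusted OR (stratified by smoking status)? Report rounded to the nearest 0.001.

5.593

OR_MH = Σ(aᵢdᵢ/nᵢ) / Σ(bᵢcᵢ/nᵢ), where nᵢ is the stratum total.
Stratum 1 (Non-smokers): n = 523; a·d/n = 21·346/523 = 13.8929; b·c/n = 143·13/523 = 3.5545
Stratum 2 (Smokers): n = 309; a·d/n = 97·99/309 = 31.0777; b·c/n = 99·14/309 = 4.4854
OR_MH = (13.8929 + 31.0777) / (3.5545 + 4.4854) = 44.9706 / 8.0399 = 5.59341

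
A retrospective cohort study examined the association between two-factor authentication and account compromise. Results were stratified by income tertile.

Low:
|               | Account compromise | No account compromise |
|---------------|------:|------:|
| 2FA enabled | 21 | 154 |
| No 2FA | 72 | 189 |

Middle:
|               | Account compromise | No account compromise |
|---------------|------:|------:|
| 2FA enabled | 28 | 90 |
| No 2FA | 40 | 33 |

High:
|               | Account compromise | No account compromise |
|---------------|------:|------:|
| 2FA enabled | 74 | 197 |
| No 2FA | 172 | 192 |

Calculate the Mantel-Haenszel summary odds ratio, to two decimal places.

OR_MH = Σ(aᵢdᵢ/nᵢ) / Σ(bᵢcᵢ/nᵢ), where nᵢ is the stratum total.
Stratum 1 (Low): n = 436; a·d/n = 21·189/436 = 9.1032; b·c/n = 154·72/436 = 25.4312
Stratum 2 (Middle): n = 191; a·d/n = 28·33/191 = 4.8377; b·c/n = 90·40/191 = 18.8482
Stratum 3 (High): n = 635; a·d/n = 74·192/635 = 22.3748; b·c/n = 197·172/635 = 53.3606
OR_MH = (9.1032 + 4.8377 + 22.3748) / (25.4312 + 18.8482 + 53.3606) = 36.3157 / 97.6400 = 0.37193

0.37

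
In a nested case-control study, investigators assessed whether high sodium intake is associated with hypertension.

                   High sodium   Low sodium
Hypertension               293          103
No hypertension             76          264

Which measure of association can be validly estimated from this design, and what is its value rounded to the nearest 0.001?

9.881

Reading the table with exposure as columns: a = 293 (High sodium, case), b = 76 (High sodium, non-case), c = 103 (Low sodium, case), d = 264.
This is a nested case-control study: participants were sampled on outcome status, so risks in the source population cannot be estimated directly — relative risk is not valid here. The odds ratio is the appropriate measure.
OR = (a·d)/(b·c) = (293 × 264) / (76 × 103) = 77352 / 7828 = 9.88145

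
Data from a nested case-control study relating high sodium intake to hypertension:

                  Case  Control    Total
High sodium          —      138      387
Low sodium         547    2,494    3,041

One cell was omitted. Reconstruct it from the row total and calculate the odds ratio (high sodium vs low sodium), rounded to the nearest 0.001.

The missing cell is in the exposed row: 387 − 138 = 249.
So a = 249, b = 138, c = 547, d = 2494.
OR = (a·d)/(b·c) = (249 × 2494) / (138 × 547) = 621006 / 75486 = 8.22677

8.227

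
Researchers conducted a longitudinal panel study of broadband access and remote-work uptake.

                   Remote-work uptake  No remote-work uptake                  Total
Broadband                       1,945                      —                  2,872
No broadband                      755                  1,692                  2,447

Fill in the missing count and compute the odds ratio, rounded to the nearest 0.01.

4.70

The missing cell is in the exposed row: 2872 − 1945 = 927.
So a = 1945, b = 927, c = 755, d = 1692.
OR = (a·d)/(b·c) = (1945 × 1692) / (927 × 755) = 3290940 / 699885 = 4.70212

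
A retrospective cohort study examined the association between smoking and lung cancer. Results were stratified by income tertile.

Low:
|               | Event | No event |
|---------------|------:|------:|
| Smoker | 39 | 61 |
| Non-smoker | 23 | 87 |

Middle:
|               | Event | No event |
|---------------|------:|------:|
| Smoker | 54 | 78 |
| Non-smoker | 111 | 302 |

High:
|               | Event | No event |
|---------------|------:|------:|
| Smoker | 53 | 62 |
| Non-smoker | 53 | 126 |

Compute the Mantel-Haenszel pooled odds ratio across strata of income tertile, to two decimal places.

OR_MH = Σ(aᵢdᵢ/nᵢ) / Σ(bᵢcᵢ/nᵢ), where nᵢ is the stratum total.
Stratum 1 (Low): n = 210; a·d/n = 39·87/210 = 16.1571; b·c/n = 61·23/210 = 6.6810
Stratum 2 (Middle): n = 545; a·d/n = 54·302/545 = 29.9229; b·c/n = 78·111/545 = 15.8862
Stratum 3 (High): n = 294; a·d/n = 53·126/294 = 22.7143; b·c/n = 62·53/294 = 11.1769
OR_MH = (16.1571 + 29.9229 + 22.7143) / (6.6810 + 15.8862 + 11.1769) = 68.7944 / 33.7441 = 2.03871

2.04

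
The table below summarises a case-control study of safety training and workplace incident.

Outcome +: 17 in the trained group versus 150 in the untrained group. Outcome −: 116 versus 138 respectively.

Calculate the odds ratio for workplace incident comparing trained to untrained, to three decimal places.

From the description: a = 17, b = 116, c = 150, d = 138.
OR = (a·d)/(b·c) = (17 × 138) / (116 × 150) = 2346 / 17400 = 0.13483
Exposure is associated with lower odds of workplace incident (OR = 0.13 < 1).

0.135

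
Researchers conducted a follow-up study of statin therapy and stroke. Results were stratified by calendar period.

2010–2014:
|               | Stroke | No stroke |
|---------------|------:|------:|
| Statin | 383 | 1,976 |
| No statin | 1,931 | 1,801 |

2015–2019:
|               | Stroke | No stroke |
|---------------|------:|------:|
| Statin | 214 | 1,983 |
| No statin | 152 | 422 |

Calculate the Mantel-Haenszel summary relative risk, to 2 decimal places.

0.32

RR_MH = Σ(aᵢ·n₀ᵢ/nᵢ) / Σ(cᵢ·n₁ᵢ/nᵢ), with n₁ᵢ = aᵢ+bᵢ (exposed), n₀ᵢ = cᵢ+dᵢ (unexposed), nᵢ = n₁ᵢ+n₀ᵢ.
Stratum 1 (2010–2014): n₁ = 2359, n₀ = 3732, n = 6091; a·n₀/n = 383·3732/6091 = 234.6669; c·n₁/n = 1931·2359/6091 = 747.8623
Stratum 2 (2015–2019): n₁ = 2197, n₀ = 574, n = 2771; a·n₀/n = 214·574/2771 = 44.3291; c·n₁/n = 152·2197/2771 = 120.5139
RR_MH = (234.6669 + 44.3291) / (747.8623 + 120.5139) = 278.9960 / 868.3761 = 0.32128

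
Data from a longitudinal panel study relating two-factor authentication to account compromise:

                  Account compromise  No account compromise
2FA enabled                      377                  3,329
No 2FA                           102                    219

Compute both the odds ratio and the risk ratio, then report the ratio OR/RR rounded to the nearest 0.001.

Cells: a = 377, b = 3329, c = 102, d = 219.
OR = (377·219)/(3329·102) = 82563/339558 = 0.24315
Risk in exposed = 377/3706 = 0.10173; risk in unexposed = 102/321 = 0.31776; RR = 0.32014
OR/RR = 0.24315 / 0.32014 = 0.75951
The outcome is not rare, so the OR lies further from 1 than the RR.

0.760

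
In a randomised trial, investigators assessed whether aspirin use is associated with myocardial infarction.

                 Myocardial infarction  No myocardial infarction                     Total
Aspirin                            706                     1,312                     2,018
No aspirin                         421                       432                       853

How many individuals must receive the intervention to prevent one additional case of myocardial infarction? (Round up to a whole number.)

7

Risk in treated group = 706/2018 = 0.34985; risk in control = 421/853 = 0.49355.
Absolute risk reduction = 0.49355 − 0.34985 = 0.14370
NNT = 1 / ARR = 1 / 0.14370 = 6.959 → round up → 7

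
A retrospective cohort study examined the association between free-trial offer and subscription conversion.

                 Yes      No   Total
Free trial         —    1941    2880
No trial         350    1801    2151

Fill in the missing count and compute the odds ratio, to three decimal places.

2.489

The missing cell is in the exposed row: 2880 − 1941 = 939.
So a = 939, b = 1941, c = 350, d = 1801.
OR = (a·d)/(b·c) = (939 × 1801) / (1941 × 350) = 1691139 / 679350 = 2.48935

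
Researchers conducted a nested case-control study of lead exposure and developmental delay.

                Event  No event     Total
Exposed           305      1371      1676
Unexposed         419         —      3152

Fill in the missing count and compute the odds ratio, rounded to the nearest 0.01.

1.45

The missing cell is in the unexposed row: 3152 − 419 = 2733.
So a = 305, b = 1371, c = 419, d = 2733.
OR = (a·d)/(b·c) = (305 × 2733) / (1371 × 419) = 833565 / 574449 = 1.45107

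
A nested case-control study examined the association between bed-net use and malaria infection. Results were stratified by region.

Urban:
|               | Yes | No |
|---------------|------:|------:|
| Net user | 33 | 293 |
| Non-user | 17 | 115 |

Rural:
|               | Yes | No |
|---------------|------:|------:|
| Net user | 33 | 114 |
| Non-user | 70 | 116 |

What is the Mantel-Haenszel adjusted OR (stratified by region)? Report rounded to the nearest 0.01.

OR_MH = Σ(aᵢdᵢ/nᵢ) / Σ(bᵢcᵢ/nᵢ), where nᵢ is the stratum total.
Stratum 1 (Urban): n = 458; a·d/n = 33·115/458 = 8.2860; b·c/n = 293·17/458 = 10.8755
Stratum 2 (Rural): n = 333; a·d/n = 33·116/333 = 11.4955; b·c/n = 114·70/333 = 23.9640
OR_MH = (8.2860 + 11.4955) / (10.8755 + 23.9640) = 19.7815 / 34.8395 = 0.56779

0.57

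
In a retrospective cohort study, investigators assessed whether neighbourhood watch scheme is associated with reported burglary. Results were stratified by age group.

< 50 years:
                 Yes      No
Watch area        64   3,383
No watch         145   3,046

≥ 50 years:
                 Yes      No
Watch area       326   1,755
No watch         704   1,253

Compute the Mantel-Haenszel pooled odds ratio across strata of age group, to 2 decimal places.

0.34

OR_MH = Σ(aᵢdᵢ/nᵢ) / Σ(bᵢcᵢ/nᵢ), where nᵢ is the stratum total.
Stratum 1 (< 50 years): n = 6638; a·d/n = 64·3046/6638 = 29.3679; b·c/n = 3383·145/6638 = 73.8980
Stratum 2 (≥ 50 years): n = 4038; a·d/n = 326·1253/4038 = 101.1585; b·c/n = 1755·704/4038 = 305.9733
OR_MH = (29.3679 + 101.1585) / (73.8980 + 305.9733) = 130.5264 / 379.8713 = 0.34361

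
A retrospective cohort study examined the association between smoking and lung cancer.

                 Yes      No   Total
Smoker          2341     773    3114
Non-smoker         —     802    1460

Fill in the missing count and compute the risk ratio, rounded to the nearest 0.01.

The missing cell is in the unexposed row: 1460 − 802 = 658.
So a = 2341, b = 773, c = 658, d = 802.
RR = [a/(a+b)] / [c/(c+d)] = (2341/3114) / (658/1460) = 0.75177/0.45068 = 1.66805

1.67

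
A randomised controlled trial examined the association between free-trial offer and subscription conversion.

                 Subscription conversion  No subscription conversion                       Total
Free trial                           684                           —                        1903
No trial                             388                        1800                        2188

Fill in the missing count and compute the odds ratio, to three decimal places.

2.603

The missing cell is in the exposed row: 1903 − 684 = 1219.
So a = 684, b = 1219, c = 388, d = 1800.
OR = (a·d)/(b·c) = (684 × 1800) / (1219 × 388) = 1231200 / 472972 = 2.60311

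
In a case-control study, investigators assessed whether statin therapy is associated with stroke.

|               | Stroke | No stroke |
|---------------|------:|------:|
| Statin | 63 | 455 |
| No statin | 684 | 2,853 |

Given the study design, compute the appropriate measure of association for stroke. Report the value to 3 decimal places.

0.578

Cells: a = 63, b = 455, c = 684, d = 2853.
This is a case-control study: participants were sampled on outcome status, so risks in the source population cannot be estimated directly — relative risk is not valid here. The odds ratio is the appropriate measure.
OR = (a·d)/(b·c) = (63 × 2853) / (455 × 684) = 179739 / 311220 = 0.57753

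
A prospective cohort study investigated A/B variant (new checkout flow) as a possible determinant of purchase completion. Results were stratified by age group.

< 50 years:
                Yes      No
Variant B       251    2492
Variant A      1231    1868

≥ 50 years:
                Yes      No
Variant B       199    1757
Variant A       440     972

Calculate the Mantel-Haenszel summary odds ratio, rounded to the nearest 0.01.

OR_MH = Σ(aᵢdᵢ/nᵢ) / Σ(bᵢcᵢ/nᵢ), where nᵢ is the stratum total.
Stratum 1 (< 50 years): n = 5842; a·d/n = 251·1868/5842 = 80.2581; b·c/n = 2492·1231/5842 = 525.1030
Stratum 2 (≥ 50 years): n = 3368; a·d/n = 199·972/3368 = 57.4311; b·c/n = 1757·440/3368 = 229.5368
OR_MH = (80.2581 + 57.4311) / (525.1030 + 229.5368) = 137.6892 / 754.6399 = 0.18246

0.18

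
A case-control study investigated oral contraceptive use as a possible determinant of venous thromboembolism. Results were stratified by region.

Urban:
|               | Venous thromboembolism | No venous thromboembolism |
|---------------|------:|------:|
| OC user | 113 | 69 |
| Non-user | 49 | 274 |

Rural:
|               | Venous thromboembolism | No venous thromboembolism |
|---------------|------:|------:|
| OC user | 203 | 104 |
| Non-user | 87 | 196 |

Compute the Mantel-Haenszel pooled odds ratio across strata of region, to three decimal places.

OR_MH = Σ(aᵢdᵢ/nᵢ) / Σ(bᵢcᵢ/nᵢ), where nᵢ is the stratum total.
Stratum 1 (Urban): n = 505; a·d/n = 113·274/505 = 61.3109; b·c/n = 69·49/505 = 6.6950
Stratum 2 (Rural): n = 590; a·d/n = 203·196/590 = 67.4373; b·c/n = 104·87/590 = 15.3356
OR_MH = (61.3109 + 67.4373) / (6.6950 + 15.3356) = 128.7482 / 22.0306 = 5.84405

5.844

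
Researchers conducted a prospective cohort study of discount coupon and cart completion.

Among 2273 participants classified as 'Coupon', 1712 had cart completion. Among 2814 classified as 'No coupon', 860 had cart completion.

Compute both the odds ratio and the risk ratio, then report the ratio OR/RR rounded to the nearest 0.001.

2.813

From the description: a = 1712, b = 561, c = 860, d = 1954.
OR = (1712·1954)/(561·860) = 3345248/482460 = 6.93373
Risk in exposed = 1712/2273 = 0.75319; risk in unexposed = 860/2814 = 0.30561; RR = 2.46451
OR/RR = 6.93373 / 2.46451 = 2.81344
The outcome is not rare, so the OR lies further from 1 than the RR.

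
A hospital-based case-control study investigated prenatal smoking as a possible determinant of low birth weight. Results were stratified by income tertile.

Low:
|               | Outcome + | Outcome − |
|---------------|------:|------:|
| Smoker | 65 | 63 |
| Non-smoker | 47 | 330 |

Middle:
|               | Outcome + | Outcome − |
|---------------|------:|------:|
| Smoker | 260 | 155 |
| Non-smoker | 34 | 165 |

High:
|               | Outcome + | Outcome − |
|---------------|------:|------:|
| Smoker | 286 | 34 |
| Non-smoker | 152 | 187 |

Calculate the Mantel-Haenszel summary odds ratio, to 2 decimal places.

OR_MH = Σ(aᵢdᵢ/nᵢ) / Σ(bᵢcᵢ/nᵢ), where nᵢ is the stratum total.
Stratum 1 (Low): n = 505; a·d/n = 65·330/505 = 42.4752; b·c/n = 63·47/505 = 5.8634
Stratum 2 (Middle): n = 614; a·d/n = 260·165/614 = 69.8697; b·c/n = 155·34/614 = 8.5831
Stratum 3 (High): n = 659; a·d/n = 286·187/659 = 81.1563; b·c/n = 34·152/659 = 7.8422
OR_MH = (42.4752 + 69.8697 + 81.1563) / (5.8634 + 8.5831 + 7.8422) = 193.5013 / 22.2886 = 8.68162

8.68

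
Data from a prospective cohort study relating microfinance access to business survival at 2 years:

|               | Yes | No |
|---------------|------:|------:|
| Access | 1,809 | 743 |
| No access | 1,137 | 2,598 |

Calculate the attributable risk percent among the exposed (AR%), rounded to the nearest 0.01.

Cells: a = 1809, b = 743, c = 1137, d = 2598.
Risk in exposed = 1809/2552 = 0.70886; risk in unexposed = 1137/3735 = 0.30442.
RR = 0.70886/0.30442 = 2.32856
AR% = (RR − 1)/RR × 100 = (2.32856 − 1)/2.32856 × 100 = 57.0551%

57.06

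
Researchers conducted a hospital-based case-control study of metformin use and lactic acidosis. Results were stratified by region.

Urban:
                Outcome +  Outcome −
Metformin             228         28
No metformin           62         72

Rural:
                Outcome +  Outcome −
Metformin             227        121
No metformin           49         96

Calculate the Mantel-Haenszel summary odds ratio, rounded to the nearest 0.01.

OR_MH = Σ(aᵢdᵢ/nᵢ) / Σ(bᵢcᵢ/nᵢ), where nᵢ is the stratum total.
Stratum 1 (Urban): n = 390; a·d/n = 228·72/390 = 42.0923; b·c/n = 28·62/390 = 4.4513
Stratum 2 (Rural): n = 493; a·d/n = 227·96/493 = 44.2028; b·c/n = 121·49/493 = 12.0264
OR_MH = (42.0923 + 44.2028) / (4.4513 + 12.0264) = 86.2951 / 16.4777 = 5.23710

5.24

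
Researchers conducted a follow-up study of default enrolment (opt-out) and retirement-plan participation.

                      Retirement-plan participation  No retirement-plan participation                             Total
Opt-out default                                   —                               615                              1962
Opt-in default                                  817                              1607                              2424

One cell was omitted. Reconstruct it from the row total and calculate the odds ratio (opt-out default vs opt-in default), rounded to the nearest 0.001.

4.308

The missing cell is in the exposed row: 1962 − 615 = 1347.
So a = 1347, b = 615, c = 817, d = 1607.
OR = (a·d)/(b·c) = (1347 × 1607) / (615 × 817) = 2164629 / 502455 = 4.30811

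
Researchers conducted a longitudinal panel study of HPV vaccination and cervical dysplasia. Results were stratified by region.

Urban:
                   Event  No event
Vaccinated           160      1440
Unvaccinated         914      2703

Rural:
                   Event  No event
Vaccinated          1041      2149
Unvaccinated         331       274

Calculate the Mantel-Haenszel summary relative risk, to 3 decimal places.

RR_MH = Σ(aᵢ·n₀ᵢ/nᵢ) / Σ(cᵢ·n₁ᵢ/nᵢ), with n₁ᵢ = aᵢ+bᵢ (exposed), n₀ᵢ = cᵢ+dᵢ (unexposed), nᵢ = n₁ᵢ+n₀ᵢ.
Stratum 1 (Urban): n₁ = 1600, n₀ = 3617, n = 5217; a·n₀/n = 160·3617/5217 = 110.9297; c·n₁/n = 914·1600/5217 = 280.3144
Stratum 2 (Rural): n₁ = 3190, n₀ = 605, n = 3795; a·n₀/n = 1041·605/3795 = 165.9565; c·n₁/n = 331·3190/3795 = 278.2319
RR_MH = (110.9297 + 165.9565) / (280.3144 + 278.2319) = 276.8862 / 558.5462 = 0.49573

0.496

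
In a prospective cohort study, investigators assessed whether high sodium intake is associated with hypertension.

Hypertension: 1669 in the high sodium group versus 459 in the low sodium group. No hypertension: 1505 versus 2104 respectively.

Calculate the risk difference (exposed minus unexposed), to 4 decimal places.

From the description: a = 1669, b = 1505, c = 459, d = 2104.
Risk in exposed = 1669/3174 = 0.525835; risk in unexposed = 459/2563 = 0.179087.
Risk difference = 0.525835 − 0.179087 = 0.346748

0.3467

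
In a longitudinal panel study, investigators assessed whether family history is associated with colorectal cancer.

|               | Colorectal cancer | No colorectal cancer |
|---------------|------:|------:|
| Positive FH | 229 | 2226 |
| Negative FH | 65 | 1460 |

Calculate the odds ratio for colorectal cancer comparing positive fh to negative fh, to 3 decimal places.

2.311

Cells: a = 229, b = 2226, c = 65, d = 1460.
OR = (a·d)/(b·c) = (229 × 1460) / (2226 × 65) = 334340 / 144690 = 2.31073
The odds of colorectal cancer are about 2.31 times as high in the positive fh group.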